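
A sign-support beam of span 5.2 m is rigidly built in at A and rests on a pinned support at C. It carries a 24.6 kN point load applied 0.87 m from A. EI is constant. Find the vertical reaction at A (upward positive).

R_A = 23.62 kN

Choose R_C as the redundant. The primary structure is the cantilever fixed at A.
Primary-structure tip deflection at C by superposition:
  point load 24.6 at a = 0.87: Pa²(3L − a)/(6EI) = 45.71/EI
Flexibility coefficient — unit upward force at C: δ_{CC} = L³/(3EI) = 46.87/EI.
The prop prevents deflection at C: R_C = δ_0/δ_{CC} = 45.71/46.87 = 0.9753 kN.
Vertical equilibrium: R_A = ΣP − R_C = 24.6 − 0.9753 = 23.62 kN.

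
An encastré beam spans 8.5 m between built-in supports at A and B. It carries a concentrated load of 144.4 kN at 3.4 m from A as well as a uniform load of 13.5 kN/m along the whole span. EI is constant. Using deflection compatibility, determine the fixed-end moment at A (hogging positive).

M_A = 258 kN·m

Release both end moments; the primary structure is a simply-supported span AB with redundants M_A and M_B.
Simple-span end rotations at A and B under the given loads:
  at A: point load 144.4 at a = 3.4: Pab(L + b)/(6LEI) = 667.7/EI
  at B: point load 144.4 at a = 3.4: Pab(L + a)/(6LEI) = 584.2/EI
  at A: UDL 13.5: wL³/(24EI) = 345.4/EI
  at B: UDL 13.5: wL³/(24EI) = 345.4/EI
  θ_A0 = 1013/EI,  θ_B0 = 929.7/EI
Flexibility coefficients: a unit moment at one end gives L/(3EI) there and L/(6EI) at the far end, so f₁₁ = f₂₂ = 2.833/EI and f₁₂ = f₂₁ = 1.417/EI.
Compatibility — zero rotation at each built-in end:
  2.833 M_A + 1.417 M_B = 1013
  1.417 M_A + 2.833 M_B = 929.7
Solving the pair gives M_A = 258 kN·m and M_B = 199.1 kN·m (hogging).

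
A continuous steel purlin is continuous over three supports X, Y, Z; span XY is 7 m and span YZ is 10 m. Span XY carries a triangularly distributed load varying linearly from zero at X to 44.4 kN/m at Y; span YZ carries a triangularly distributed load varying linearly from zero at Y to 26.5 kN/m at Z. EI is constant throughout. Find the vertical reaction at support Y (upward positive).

Release continuity at Y by inserting a hinge; the redundant is the internal moment M_Y. The primary structure is two simply-supported spans XY and YZ.
End slopes at the hinge Y, treating each span as simply supported:
  span XY: triangular load, peak 44.4: w₀L³/(45EI) = 338.4/EI
  span YZ: triangular load, peak 26.5: 7w₀L³/(360EI) = 515.3/EI
  relative rotation θ_0 = (338.4 + 515.3)/EI = 853.7/EI
A unit hogging moment at Y produces rotation L₁/(3EI) + L₂/(3EI) = 5.667/EI.
Slope continuity at Y: θ_0 = M_Y·5.667/EI, so M_Y = 853.7/5.667 = 150.7 kN·m (hogging).
Span XY, ΣM about X with M_Y applied at Y: R_Y^{XY}·7 = 725.2 + 150.7, so R_Y^{XY} = 125.1 kN and R_X = 155.4 − 125.1 = 30.28 kN.
Span YZ, ΣM about Z: R_Y^{YZ}·10 = 441.7 + 150.7, so R_Y^{YZ} = 59.23 kN and R_Z = 132.5 − 59.23 = 73.27 kN.
R_Y = 125.1 + 59.23 = 184.4 kN.

R_Y = 184.4 kN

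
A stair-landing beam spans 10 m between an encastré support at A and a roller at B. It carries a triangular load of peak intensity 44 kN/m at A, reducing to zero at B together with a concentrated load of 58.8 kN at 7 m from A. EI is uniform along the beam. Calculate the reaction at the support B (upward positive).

R_B = 77.13 kN

Release the roller at B. Primary structure: cantilever fixed at A.
Deflection at B on the released cantilever, summing each load's contribution:
  triangular load, peak 44 at the fixed end: w₀L⁴/(30EI) = 14667/EI
  point load 58.8 at a = 7: Pa²(3L − a)/(6EI) = 11045/EI
  δ_0 = 25711/EI
Flexibility coefficient — unit upward force at B: δ_{BB} = L³/(3EI) = 333.3/EI.
Compatibility at B: δ_0 − R_B·δ_{BB} = 0, so R_B = 25711/333.3 = 77.13 kN.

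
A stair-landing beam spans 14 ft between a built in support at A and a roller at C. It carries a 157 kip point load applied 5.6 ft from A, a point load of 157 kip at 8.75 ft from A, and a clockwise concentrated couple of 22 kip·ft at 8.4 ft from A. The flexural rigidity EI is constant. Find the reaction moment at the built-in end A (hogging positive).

M_A = 770.5 kip·ft

Remove the prop at C; the released (primary) structure is a cantilever built in at A.
Primary-structure tip deflection at C by superposition:
  point load 157 at a = 5.6: Pa²(3L − a)/(6EI) = 29869/EI
  point load 157 at a = 8.75: Pa²(3L − a)/(6EI) = 66613/EI
  clockwise couple 22 at a = 8.4: M₀a(2L − a)/(2EI) = 1811/EI
  δ_0 = 98293/EI
Flexibility coefficient — unit upward force at C: δ_{CC} = L³/(3EI) = 914.7/EI.
Compatibility at C: δ_0 − R_C·δ_{CC} = 0, so R_C = 98293/914.7 = 107.5 kip.
Moment equilibrium about A: M_A = Σ(load moments about A) − R_C·L = 2275 − 107.5×14 = 770.5 kip·ft.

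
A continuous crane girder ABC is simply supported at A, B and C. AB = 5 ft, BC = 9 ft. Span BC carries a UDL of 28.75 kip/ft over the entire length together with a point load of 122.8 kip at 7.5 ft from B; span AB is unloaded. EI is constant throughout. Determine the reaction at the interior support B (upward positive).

Release continuity at B by inserting a hinge; the redundant is the internal moment M_B. The primary structure is two simply-supported spans AB and BC.
End slopes at the hinge B, treating each span as simply supported:
  span BC: UDL 28.75: wL³/(24EI) = 873.3/EI
  span BC: point load 122.8 at a = 7.5: Pab(L + b)/(6LEI) = 268.6/EI
  relative rotation θ_0 = (0 + 1142)/EI = 1142/EI
A unit hogging moment at B produces rotation L₁/(3EI) + L₂/(3EI) = 4.667/EI.
Compatibility: M_B·(L₁+L₂)/(3EI) = θ_0, giving M_B = 244.7 kip·ft (hogging).
Span AB, ΣM about A with M_B applied at B: R_B^{AB}·5 = 0 + 244.7, so R_B^{AB} = 48.94 kip and R_A = 0 − 48.94 = -48.94 kip.
Span BC, ΣM about C: R_B^{BC}·9 = 1349 + 244.7, so R_B^{BC} = 177 kip and R_C = 381.6 − 177 = 204.5 kip.
R_B = 48.94 + 177 = 226 kip.

R_B = 226 kip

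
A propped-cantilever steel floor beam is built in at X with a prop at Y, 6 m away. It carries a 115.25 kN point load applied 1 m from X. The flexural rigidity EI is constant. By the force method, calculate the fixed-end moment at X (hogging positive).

Remove the prop at Y; the released (primary) structure is a cantilever built in at X.
Downward deflection at the released point Y due to the loads:
  point load 115.25 at a = 1: Pa²(3L − a)/(6EI) = 326.5/EI
Flexibility coefficient — unit upward force at Y: δ_{YY} = L³/(3EI) = 72/EI.
The prop prevents deflection at Y: R_Y = δ_0/δ_{YY} = 326.5/72 = 4.535 kN.
Moment equilibrium about X: M_X = Σ(load moments about X) − R_Y·L = 115.2 − 4.535×6 = 88.04 kN·m.

M_X = 88.04 kN·m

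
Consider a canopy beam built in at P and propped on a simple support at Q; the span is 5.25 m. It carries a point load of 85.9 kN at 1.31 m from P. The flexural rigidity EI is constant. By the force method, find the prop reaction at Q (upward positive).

Release the roller at Q. Primary structure: cantilever fixed at P.
Free-end deflection of the primary structure under the applied loading (downward +):
  point load 85.9 at a = 1.31: Pa²(3L − a)/(6EI) = 354.8/EI
Tip deflection under a unit load at Q: L³/(3EI) = 48.23/EI.
Compatibility at Q: δ_0 − R_Q·δ_{QQ} = 0, so R_Q = 354.8/48.23 = 7.355 kN.

R_Q = 7.355 kN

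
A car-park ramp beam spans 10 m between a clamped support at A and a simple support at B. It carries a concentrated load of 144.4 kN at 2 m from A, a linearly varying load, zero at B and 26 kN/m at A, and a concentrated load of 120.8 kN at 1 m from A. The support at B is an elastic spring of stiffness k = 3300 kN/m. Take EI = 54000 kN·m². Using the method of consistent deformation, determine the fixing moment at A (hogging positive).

Choose R_B as the redundant. The primary structure is the cantilever fixed at A.
Free-end deflection of the primary structure under the applied loading (downward +):
  point load 144.4 at a = 2: Pa²(3L − a)/(6EI) = 2695/EI
  triangular load, peak 26 at the fixed end: w₀L⁴/(30EI) = 8667/EI
  point load 120.8 at a = 1: Pa²(3L − a)/(6EI) = 583.9/EI
  δ_0 = 11946/EI
Tip deflection under a unit load at B: L³/(3EI) = 333.3/EI.
With EI = 54000 kN·m²: δ_0 = 0.22122 m and δ_{BB} = 0.006173 m/kN.
Compatibility — the spring shortens by R_B/k under the reaction it provides: δ_0 − R_B·δ_{BB} = R_B/k. With 1/k = 0.000303 m/kN, R_B = δ_0 / (δ_{BB} + 1/k) = 0.22122 / (0.006173 + 0.000303) = 34.16 kN.
Moment equilibrium about A: M_A = Σ(load moments about A) − R_B·L = 842.9 − 34.16×10 = 501.3 kN·m.

M_A = 501.3 kN·m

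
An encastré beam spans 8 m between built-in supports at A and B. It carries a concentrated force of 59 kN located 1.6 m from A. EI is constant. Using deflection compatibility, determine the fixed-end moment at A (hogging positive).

M_A = 60.42 kN·m

Take the two fixed-end moments M_A, M_B as redundants; the released structure is the simple span AB.
End rotations of the released simple span under the applied load (×1/EI):
  at A: point load 59 at a = 1.6: Pab(L + b)/(6LEI) = 181.2/EI
  at B: point load 59 at a = 1.6: Pab(L + a)/(6LEI) = 120.8/EI
  θ_A0 = 181.2/EI,  θ_B0 = 120.8/EI
Flexibility coefficients: a unit moment at one end gives L/(3EI) there and L/(6EI) at the far end, so f₁₁ = f₂₂ = 2.667/EI and f₁₂ = f₂₁ = 1.333/EI.
Compatibility — zero rotation at each built-in end:
  2.667 M_A + 1.333 M_B = 181.2
  1.333 M_A + 2.667 M_B = 120.8
Solving the pair gives M_A = 60.42 kN·m and M_B = 15.1 kN·m (hogging).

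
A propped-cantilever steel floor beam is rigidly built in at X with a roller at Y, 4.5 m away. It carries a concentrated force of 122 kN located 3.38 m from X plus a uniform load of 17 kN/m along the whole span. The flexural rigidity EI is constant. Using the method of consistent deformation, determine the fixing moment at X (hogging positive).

M_X = 107.1 kN·m

Release the roller at Y. Primary structure: cantilever fixed at X.
Free-end deflection of the primary structure under the applied loading (downward +):
  point load 122 at a = 3.38: Pa²(3L − a)/(6EI) = 2351/EI
  UDL 17: wL⁴/(8EI) = 871.4/EI
  δ_0 = 3222/EI
Flexibility coefficient — unit upward force at Y: δ_{YY} = L³/(3EI) = 30.38/EI.
The prop prevents deflection at Y: R_Y = δ_0/δ_{YY} = 3222/30.38 = 106.1 kN.
Moment equilibrium about X: M_X = Σ(load moments about X) − R_Y·L = 584.5 − 106.1×4.5 = 107.1 kN·m.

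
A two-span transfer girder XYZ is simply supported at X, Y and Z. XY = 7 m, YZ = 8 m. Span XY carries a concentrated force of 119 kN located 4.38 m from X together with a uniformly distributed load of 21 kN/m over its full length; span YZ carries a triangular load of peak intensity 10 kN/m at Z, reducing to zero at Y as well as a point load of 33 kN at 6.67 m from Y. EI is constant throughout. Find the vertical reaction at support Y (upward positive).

R_Y = 211.1 kN

Release continuity at Y by inserting a hinge; the redundant is the internal moment M_Y. The primary structure is two simply-supported spans XY and YZ.
End slopes at the hinge Y, treating each span as simply supported:
  span XY: point load 119 at a = 4.38: Pab(L + a)/(6LEI) = 370/EI
  span XY: UDL 21: wL³/(24EI) = 300.1/EI
  span YZ: triangular load, peak 10: 7w₀L³/(360EI) = 99.56/EI
  span YZ: point load 33 at a = 6.67: Pab(L + b)/(6LEI) = 56.9/EI
  relative rotation θ_0 = (670.1 + 156.5)/EI = 826.6/EI
A unit hogging moment at Y produces rotation L₁/(3EI) + L₂/(3EI) = 5/EI.
Compatibility: M_Y·(L₁+L₂)/(3EI) = θ_0, giving M_Y = 165.3 kN·m (hogging).
Span XY, ΣM about X with M_Y applied at Y: R_Y^{XY}·7 = 1036 + 165.3, so R_Y^{XY} = 171.6 kN and R_X = 266 − 171.6 = 94.42 kN.
Span YZ, ΣM about Z: R_Y^{YZ}·8 = 150.6 + 165.3, so R_Y^{YZ} = 39.48 kN and R_Z = 73 − 39.48 = 33.52 kN.
R_Y = 171.6 + 39.48 = 211.1 kN.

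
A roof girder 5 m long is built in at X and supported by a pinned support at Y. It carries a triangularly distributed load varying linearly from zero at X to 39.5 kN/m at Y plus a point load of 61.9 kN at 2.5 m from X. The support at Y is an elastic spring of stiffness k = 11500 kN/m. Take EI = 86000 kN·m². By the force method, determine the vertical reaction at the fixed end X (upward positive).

Choose R_Y as the redundant. The primary structure is the cantilever fixed at X.
Downward deflection at the released point Y due to the loads:
  triangular load, peak 39.5 at the free end: 11w₀L⁴/(120EI) = 2263/EI
  point load 61.9 at a = 2.5: Pa²(3L − a)/(6EI) = 806/EI
  δ_0 = 3069/EI
Flexibility coefficient — unit upward force at Y: δ_{YY} = L³/(3EI) = 41.67/EI.
With EI = 86000 kN·m²: δ_0 = 0.035686 m and δ_{YY} = 0.000484 m/kN.
Compatibility — the spring shortens by R_Y/k under the reaction it provides: δ_0 − R_Y·δ_{YY} = R_Y/k. With 1/k = 0.000087 m/kN, R_Y = δ_0 / (δ_{YY} + 1/k) = 0.035686 / (0.000484 + 0.000087) = 62.45 kN.
Vertical equilibrium: R_X = ΣP − R_Y = 160.7 − 62.45 = 98.2 kN.

R_X = 98.2 kN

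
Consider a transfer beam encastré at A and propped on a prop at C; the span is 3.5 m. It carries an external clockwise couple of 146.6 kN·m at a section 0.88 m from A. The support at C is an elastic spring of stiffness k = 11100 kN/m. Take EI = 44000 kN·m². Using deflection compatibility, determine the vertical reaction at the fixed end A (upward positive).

Remove the prop at C; the released (primary) structure is a cantilever built in at A.
Downward deflection at the released point C due to the loads:
  clockwise couple 146.6 at a = 0.88: M₀a(2L − a)/(2EI) = 394.8/EI
Flexibility coefficient — unit upward force at C: δ_{CC} = L³/(3EI) = 14.29/EI.
With EI = 44000 kN·m²: δ_0 = 0.008972 m and δ_{CC} = 0.000325 m/kN.
Compatibility — the spring shortens by R_C/k under the reaction it provides: δ_0 − R_C·δ_{CC} = R_C/k. With 1/k = 0.00009 m/kN, R_C = δ_0 / (δ_{CC} + 1/k) = 0.008972 / (0.000325 + 0.00009) = 21.62 kN.
Vertical equilibrium: R_A = ΣP − R_C = 0 − 21.62 = -21.62 kN.

R_A = -21.62 kN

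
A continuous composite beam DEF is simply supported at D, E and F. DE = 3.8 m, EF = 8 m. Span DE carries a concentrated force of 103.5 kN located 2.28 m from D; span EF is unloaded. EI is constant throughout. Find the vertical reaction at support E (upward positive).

R_E = 71.54 kN

Take M_E as the redundant. Released structure: two simple spans DE and EF with a hinge at E.
Discontinuity in slope at E on the released structure — sum the simple-span end rotations:
  span DE: point load 103.5 at a = 2.28: Pab(L + a)/(6LEI) = 95.65/EI
  relative rotation θ_0 = (95.65 + 0)/EI = 95.65/EI
A unit hogging moment at E produces rotation L₁/(3EI) + L₂/(3EI) = 3.933/EI.
Compatibility: M_E·(L₁+L₂)/(3EI) = θ_0, giving M_E = 24.32 kN·m (hogging).
Span DE, ΣM about D with M_E applied at E: R_E^{DE}·3.8 = 236 + 24.32, so R_E^{DE} = 68.5 kN and R_D = 103.5 − 68.5 = 35 kN.
Span EF, ΣM about F: R_E^{EF}·8 = 0 + 24.32, so R_E^{EF} = 3.04 kN and R_F = 0 − 3.04 = -3.04 kN.
R_E = 68.5 + 3.04 = 71.54 kN.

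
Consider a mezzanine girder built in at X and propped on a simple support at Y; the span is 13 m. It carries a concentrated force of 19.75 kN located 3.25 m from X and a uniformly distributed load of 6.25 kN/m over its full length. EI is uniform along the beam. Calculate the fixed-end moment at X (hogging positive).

Release the roller at Y. Primary structure: cantilever fixed at X.
Primary-structure tip deflection at Y by superposition:
  point load 19.75 at a = 3.25: Pa²(3L − a)/(6EI) = 1243/EI
  UDL 6.25: wL⁴/(8EI) = 22313/EI
  δ_0 = 23556/EI
Tip deflection under a unit load at Y: L³/(3EI) = 732.3/EI.
The prop prevents deflection at Y: R_Y = δ_0/δ_{YY} = 23556/732.3 = 32.17 kN.
Moment equilibrium about X: M_X = Σ(load moments about X) − R_Y·L = 592.3 − 32.17×13 = 174.2 kN·m.

M_X = 174.2 kN·m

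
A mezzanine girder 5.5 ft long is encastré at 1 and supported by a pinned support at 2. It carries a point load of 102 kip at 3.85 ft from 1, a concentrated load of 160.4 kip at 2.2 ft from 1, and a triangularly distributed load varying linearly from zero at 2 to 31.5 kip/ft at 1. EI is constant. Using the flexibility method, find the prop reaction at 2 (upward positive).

Remove the prop at 2; the released (primary) structure is a cantilever built in at 1.
Downward deflection at the released point 2 due to the loads:
  point load 102 at a = 3.85: Pa²(3L − a)/(6EI) = 3188/EI
  point load 160.4 at a = 2.2: Pa²(3L − a)/(6EI) = 1850/EI
  triangular load, peak 31.5 at the fixed end: w₀L⁴/(30EI) = 960.8/EI
  δ_0 = 5999/EI
Tip deflection under a unit load at 2: L³/(3EI) = 55.46/EI.
Compatibility at 2: δ_0 − R_2·δ_{22} = 0, so R_2 = 5999/55.46 = 108.2 kip.

R_2 = 108.2 kip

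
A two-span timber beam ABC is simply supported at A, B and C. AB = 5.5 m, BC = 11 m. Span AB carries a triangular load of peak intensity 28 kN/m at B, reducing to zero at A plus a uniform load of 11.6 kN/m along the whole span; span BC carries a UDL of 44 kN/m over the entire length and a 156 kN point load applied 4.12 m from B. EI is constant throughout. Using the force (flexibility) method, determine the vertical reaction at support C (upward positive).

R_C = 237.3 kN

Insert a hinge at B; M_B is the redundant, and each span becomes simply supported.
Rotations at B on the released spans (each span's end-slope, ×1/EI):
  span AB: triangular load, peak 28: w₀L³/(45EI) = 103.5/EI
  span AB: UDL 11.6: wL³/(24EI) = 80.41/EI
  span BC: UDL 44: wL³/(24EI) = 2440/EI
  span BC: point load 156 at a = 4.12: Pab(L + b)/(6LEI) = 1198/EI
  relative rotation θ_0 = (183.9 + 3638)/EI = 3822/EI
A unit hogging moment at B produces rotation L₁/(3EI) + L₂/(3EI) = 5.5/EI.
Slope continuity at B: θ_0 = M_B·5.5/EI, so M_B = 3822/5.5 = 694.9 kN·m (hogging).
Span BC, ΣM about C: R_B^{BC}·11 = 3735 + 694.9, so R_B^{BC} = 402.7 kN and R_C = 640 − 402.7 = 237.3 kN.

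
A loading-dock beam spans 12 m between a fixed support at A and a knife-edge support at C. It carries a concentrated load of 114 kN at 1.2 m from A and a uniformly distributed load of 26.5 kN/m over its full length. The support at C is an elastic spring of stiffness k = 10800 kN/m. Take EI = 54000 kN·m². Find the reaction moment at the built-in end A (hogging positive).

M_A = 606.4 kN·m

Remove the prop at C; the released (primary) structure is a cantilever built in at A.
Downward deflection at the released point C due to the loads:
  point load 114 at a = 1.2: Pa²(3L − a)/(6EI) = 952.1/EI
  UDL 26.5: wL⁴/(8EI) = 68688/EI
  δ_0 = 69640/EI
Flexibility coefficient — unit upward force at C: δ_{CC} = L³/(3EI) = 576/EI.
With EI = 54000 kN·m²: δ_0 = 1.2896 m and δ_{CC} = 0.010667 m/kN.
Compatibility — the spring shortens by R_C/k under the reaction it provides: δ_0 − R_C·δ_{CC} = R_C/k. With 1/k = 0.000093 m/kN, R_C = δ_0 / (δ_{CC} + 1/k) = 1.2896 / (0.010667 + 0.000093) = 119.9 kN.
Moment equilibrium about A: M_A = Σ(load moments about A) − R_C·L = 2045 − 119.9×12 = 606.4 kN·m.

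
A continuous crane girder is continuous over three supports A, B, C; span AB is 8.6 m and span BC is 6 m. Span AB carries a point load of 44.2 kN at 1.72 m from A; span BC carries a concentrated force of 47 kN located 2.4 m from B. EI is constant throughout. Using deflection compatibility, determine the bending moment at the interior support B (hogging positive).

M_B = 43.75 kN·m

Take M_B as the redundant. Released structure: two simple spans AB and BC with a hinge at B.
Discontinuity in slope at B on the released structure — sum the simple-span end rotations:
  span AB: point load 44.2 at a = 1.72: Pab(L + a)/(6LEI) = 104.6/EI
  span BC: point load 47 at a = 2.4: Pab(L + b)/(6LEI) = 108.3/EI
  relative rotation θ_0 = (104.6 + 108.3)/EI = 212.9/EI
A unit hogging moment at B produces rotation L₁/(3EI) + L₂/(3EI) = 4.867/EI.
Slope continuity at B: θ_0 = M_B·4.867/EI, so M_B = 212.9/4.867 = 43.75 kN·m (hogging).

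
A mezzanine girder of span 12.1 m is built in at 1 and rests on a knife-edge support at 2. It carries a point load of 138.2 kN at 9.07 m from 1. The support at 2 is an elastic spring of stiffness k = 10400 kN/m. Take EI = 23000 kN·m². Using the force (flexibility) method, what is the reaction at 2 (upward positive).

R_2 = 87.05 kN

Remove the prop at 2; the released (primary) structure is a cantilever built in at 1.
Downward deflection at the released point 2 due to the loads:
  point load 138.2 at a = 9.07: Pa²(3L − a)/(6EI) = 51596/EI
Flexibility coefficient — unit upward force at 2: δ_{22} = L³/(3EI) = 590.5/EI.
With EI = 23000 kN·m²: δ_0 = 2.2433 m and δ_{22} = 0.025675 m/kN.
Compatibility — the spring shortens by R_2/k under the reaction it provides: δ_0 − R_2·δ_{22} = R_2/k. With 1/k = 0.000096 m/kN, R_2 = δ_0 / (δ_{22} + 1/k) = 2.2433 / (0.025675 + 0.000096) = 87.05 kN.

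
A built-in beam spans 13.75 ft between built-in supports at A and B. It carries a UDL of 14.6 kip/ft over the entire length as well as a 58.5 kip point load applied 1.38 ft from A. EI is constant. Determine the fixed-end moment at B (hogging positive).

Release both end moments; the primary structure is a simply-supported span AB with redundants M_A and M_B.
Simple-span end rotations at A and B under the given loads:
  at A: UDL 14.6: wL³/(24EI) = 1581/EI
  at B: UDL 14.6: wL³/(24EI) = 1581/EI
  at A: point load 58.5 at a = 1.38: Pab(L + b)/(6LEI) = 316.2/EI
  at B: point load 58.5 at a = 1.38: Pab(L + a)/(6LEI) = 183.1/EI
  θ_A0 = 1898/EI,  θ_B0 = 1765/EI
Flexibility coefficients: a unit moment at one end gives L/(3EI) there and L/(6EI) at the far end, so f₁₁ = f₂₂ = 4.583/EI and f₁₂ = f₂₁ = 2.292/EI.
Compatibility — zero rotation at each built-in end:
  4.583 M_A + 2.292 M_B = 1898
  2.292 M_A + 4.583 M_B = 1765
Solving the pair gives M_A = 295.4 kip·ft and M_B = 237.3 kip·ft (hogging).

M_B = 237.3 kip·ft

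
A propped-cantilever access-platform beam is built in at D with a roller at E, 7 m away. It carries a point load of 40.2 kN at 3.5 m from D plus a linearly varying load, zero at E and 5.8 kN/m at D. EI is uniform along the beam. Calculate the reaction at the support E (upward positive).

Release the roller at E. Primary structure: cantilever fixed at D.
Deflection at E on the released cantilever, summing each load's contribution:
  point load 40.2 at a = 3.5: Pa²(3L − a)/(6EI) = 1436/EI
  triangular load, peak 5.8 at the fixed end: w₀L⁴/(30EI) = 464.2/EI
  δ_0 = 1901/EI
Tip deflection under a unit load at E: L³/(3EI) = 114.3/EI.
The prop prevents deflection at E: R_E = δ_0/δ_{EE} = 1901/114.3 = 16.62 kN.

R_E = 16.62 kN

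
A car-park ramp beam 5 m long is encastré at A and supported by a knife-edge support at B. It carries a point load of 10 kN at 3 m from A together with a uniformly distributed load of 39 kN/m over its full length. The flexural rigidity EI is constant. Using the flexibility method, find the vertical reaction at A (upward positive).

Choose R_B as the redundant. The primary structure is the cantilever fixed at A.
Deflection at B on the released cantilever, summing each load's contribution:
  point load 10 at a = 3: Pa²(3L − a)/(6EI) = 180/EI
  UDL 39: wL⁴/(8EI) = 3047/EI
  δ_0 = 3227/EI
Flexibility coefficient — unit upward force at B: δ_{BB} = L³/(3EI) = 41.67/EI.
The prop prevents deflection at B: R_B = δ_0/δ_{BB} = 3227/41.67 = 77.44 kN.
Vertical equilibrium: R_A = ΣP − R_B = 205 − 77.44 = 127.6 kN.

R_A = 127.6 kN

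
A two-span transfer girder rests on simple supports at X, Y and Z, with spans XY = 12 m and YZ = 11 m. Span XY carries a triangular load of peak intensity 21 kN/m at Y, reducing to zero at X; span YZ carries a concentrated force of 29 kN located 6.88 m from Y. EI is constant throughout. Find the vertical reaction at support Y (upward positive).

R_Y = 117.5 kN

Insert a hinge at Y; M_Y is the redundant, and each span becomes simply supported.
Rotations at Y on the released spans (each span's end-slope, ×1/EI):
  span XY: triangular load, peak 21: w₀L³/(45EI) = 806.4/EI
  span YZ: point load 29 at a = 6.88: Pab(L + b)/(6LEI) = 188.3/EI
  relative rotation θ_0 = (806.4 + 188.3)/EI = 994.7/EI
A unit hogging moment at Y produces rotation L₁/(3EI) + L₂/(3EI) = 7.667/EI.
Slope continuity at Y: θ_0 = M_Y·7.667/EI, so M_Y = 994.7/7.667 = 129.7 kN·m (hogging).
Span XY, ΣM about X with M_Y applied at Y: R_Y^{XY}·12 = 1008 + 129.7, so R_Y^{XY} = 94.81 kN and R_X = 126 − 94.81 = 31.19 kN.
Span YZ, ΣM about Z: R_Y^{YZ}·11 = 119.5 + 129.7, so R_Y^{YZ} = 22.66 kN and R_Z = 29 − 22.66 = 6.343 kN.
R_Y = 94.81 + 22.66 = 117.5 kN.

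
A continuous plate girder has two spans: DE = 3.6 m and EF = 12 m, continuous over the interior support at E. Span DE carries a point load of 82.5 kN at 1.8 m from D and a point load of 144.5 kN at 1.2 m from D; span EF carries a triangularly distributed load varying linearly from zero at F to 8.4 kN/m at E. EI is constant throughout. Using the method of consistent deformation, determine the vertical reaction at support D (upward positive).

Release continuity at E by inserting a hinge; the redundant is the internal moment M_E. The primary structure is two simply-supported spans DE and EF.
End slopes at the hinge E, treating each span as simply supported:
  span DE: point load 82.5 at a = 1.8: Pab(L + a)/(6LEI) = 66.83/EI
  span DE: point load 144.5 at a = 1.2: Pab(L + a)/(6LEI) = 92.48/EI
  span EF: triangular load, peak 8.4: w₀L³/(45EI) = 322.6/EI
  relative rotation θ_0 = (159.3 + 322.6)/EI = 481.9/EI
A unit hogging moment at E produces rotation L₁/(3EI) + L₂/(3EI) = 5.2/EI.
Compatibility: M_E·(L₁+L₂)/(3EI) = θ_0, giving M_E = 92.67 kN·m (hogging).
Span DE, ΣM about D with M_E applied at E: R_E^{DE}·3.6 = 321.9 + 92.67, so R_E^{DE} = 115.2 kN and R_D = 227 − 115.2 = 111.8 kN.

R_D = 111.8 kN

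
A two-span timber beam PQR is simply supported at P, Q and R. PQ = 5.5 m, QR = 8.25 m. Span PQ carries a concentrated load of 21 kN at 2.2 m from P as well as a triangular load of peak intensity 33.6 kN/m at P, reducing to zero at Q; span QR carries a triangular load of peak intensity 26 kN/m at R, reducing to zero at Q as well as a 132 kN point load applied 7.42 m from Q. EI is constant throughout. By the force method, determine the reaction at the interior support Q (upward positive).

Take M_Q as the redundant. Released structure: two simple spans PQ and QR with a hinge at Q.
End slopes at the hinge Q, treating each span as simply supported:
  span PQ: point load 21 at a = 2.2: Pab(L + a)/(6LEI) = 35.57/EI
  span PQ: triangular load, peak 33.6: 7w₀L³/(360EI) = 108.7/EI
  span QR: triangular load, peak 26: 7w₀L³/(360EI) = 283.9/EI
  span QR: point load 132 at a = 7.42: Pab(L + b)/(6LEI) = 149.1/EI
  relative rotation θ_0 = (144.3 + 433)/EI = 577.3/EI
A unit hogging moment at Q produces rotation L₁/(3EI) + L₂/(3EI) = 4.583/EI.
Compatibility: M_Q·(L₁+L₂)/(3EI) = θ_0, giving M_Q = 125.9 kN·m (hogging).
Span PQ, ΣM about P with M_Q applied at Q: R_Q^{PQ}·5.5 = 215.6 + 125.9, so R_Q^{PQ} = 62.1 kN and R_P = 113.4 − 62.1 = 51.3 kN.
Span QR, ΣM about R: R_Q^{QR}·8.25 = 404.5 + 125.9, so R_Q^{QR} = 64.3 kN and R_R = 239.2 − 64.3 = 175 kN.
R_Q = 62.1 + 64.3 = 126.4 kN.

R_Q = 126.4 kN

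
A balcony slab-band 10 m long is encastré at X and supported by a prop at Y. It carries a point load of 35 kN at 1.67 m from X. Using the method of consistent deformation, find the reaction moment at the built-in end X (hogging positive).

M_X = 44.62 kN·m

Take the reaction at Y as the redundant and release it; the primary structure is a cantilever fixed at X.
Deflection at Y on the released cantilever, summing each load's contribution:
  point load 35 at a = 1.67: Pa²(3L − a)/(6EI) = 460.9/EI
Flexibility coefficient — unit upward force at Y: δ_{YY} = L³/(3EI) = 333.3/EI.
Compatibility at Y: δ_0 − R_Y·δ_{YY} = 0, so R_Y = 460.9/333.3 = 1.383 kN.
Moment equilibrium about X: M_X = Σ(load moments about X) − R_Y·L = 58.45 − 1.383×10 = 44.62 kN·m.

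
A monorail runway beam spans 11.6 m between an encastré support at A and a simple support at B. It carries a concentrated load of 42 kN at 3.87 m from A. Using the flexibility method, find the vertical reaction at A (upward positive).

R_A = 35.77 kN

Choose R_B as the redundant. The primary structure is the cantilever fixed at A.
Free-end deflection of the primary structure under the applied loading (downward +):
  point load 42 at a = 3.87: Pa²(3L − a)/(6EI) = 3243/EI
Tip deflection under a unit load at B: L³/(3EI) = 520.3/EI.
Compatibility at B: δ_0 − R_B·δ_{BB} = 0, so R_B = 3243/520.3 = 6.232 kN.
Vertical equilibrium: R_A = ΣP − R_B = 42 − 6.232 = 35.77 kN.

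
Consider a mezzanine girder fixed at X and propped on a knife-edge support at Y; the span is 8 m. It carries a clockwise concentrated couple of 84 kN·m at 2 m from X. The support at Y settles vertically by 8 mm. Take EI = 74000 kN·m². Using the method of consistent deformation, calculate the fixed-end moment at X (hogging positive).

Remove the prop at Y; the released (primary) structure is a cantilever built in at X.
Downward deflection at the released point Y due to the loads:
  clockwise couple 84 at a = 2: M₀a(2L − a)/(2EI) = 1176/EI
Tip deflection under a unit load at Y: L³/(3EI) = 170.7/EI.
With EI = 74000 kN·m²: δ_0 = 0.015892 m and δ_{YY} = 0.002306 m/kN.
Compatibility — the beam at Y must follow the support down by 0.008 m: δ_0 − R_Y·δ_{YY} = 0.008, so R_Y = (0.015892 − 0.008)/0.002306 = 3.422 kN.
Moment equilibrium about X: M_X = Σ(load moments about X) − R_Y·L = 84 − 3.422×8 = 56.62 kN·m.

M_X = 56.62 kN·m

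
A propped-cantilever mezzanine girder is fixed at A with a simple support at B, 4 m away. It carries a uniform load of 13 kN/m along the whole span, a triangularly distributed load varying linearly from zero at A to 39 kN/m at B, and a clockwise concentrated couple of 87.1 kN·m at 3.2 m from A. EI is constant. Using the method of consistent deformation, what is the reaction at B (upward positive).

Take the reaction at B as the redundant and release it; the primary structure is a cantilever fixed at A.
Downward deflection at the released point B due to the loads:
  UDL 13: wL⁴/(8EI) = 416/EI
  triangular load, peak 39 at the free end: 11w₀L⁴/(120EI) = 915.2/EI
  clockwise couple 87.1 at a = 3.2: M₀a(2L − a)/(2EI) = 668.9/EI
  δ_0 = 2000/EI
Tip deflection under a unit load at B: L³/(3EI) = 21.33/EI.
Compatibility at B: δ_0 − R_B·δ_{BB} = 0, so R_B = 2000/21.33 = 93.76 kN.

R_B = 93.76 kN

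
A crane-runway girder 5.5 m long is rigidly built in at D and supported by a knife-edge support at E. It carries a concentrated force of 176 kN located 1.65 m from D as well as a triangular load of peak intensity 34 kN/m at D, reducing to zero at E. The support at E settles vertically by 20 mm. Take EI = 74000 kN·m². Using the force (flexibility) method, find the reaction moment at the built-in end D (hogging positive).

Take the reaction at E as the redundant and release it; the primary structure is a cantilever fixed at D.
Downward deflection at the released point E due to the loads:
  point load 176 at a = 1.65: Pa²(3L − a)/(6EI) = 1186/EI
  triangular load, peak 34 at the fixed end: w₀L⁴/(30EI) = 1037/EI
  δ_0 = 2223/EI
Tip deflection under a unit load at E: L³/(3EI) = 55.46/EI.
With EI = 74000 kN·m²: δ_0 = 0.03004 m and δ_{EE} = 0.000749 m/kN.
Compatibility — the beam at E must follow the support down by 0.02 m: δ_0 − R_E·δ_{EE} = 0.02, so R_E = (0.03004 − 0.02)/0.000749 = 13.4 kN.
Moment equilibrium about D: M_D = Σ(load moments about D) − R_E·L = 461.8 − 13.4×5.5 = 388.1 kN·m.

M_D = 388.1 kN·m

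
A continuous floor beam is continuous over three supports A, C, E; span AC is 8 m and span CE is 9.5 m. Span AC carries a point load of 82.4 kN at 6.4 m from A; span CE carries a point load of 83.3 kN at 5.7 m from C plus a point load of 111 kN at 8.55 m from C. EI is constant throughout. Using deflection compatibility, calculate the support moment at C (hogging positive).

Take M_C as the redundant. Released structure: two simple spans AC and CE with a hinge at C.
Rotations at C on the released spans (each span's end-slope, ×1/EI):
  span AC: point load 82.4 at a = 6.4: Pab(L + a)/(6LEI) = 253.1/EI
  span CE: point load 83.3 at a = 5.7: Pab(L + b)/(6LEI) = 421/EI
  span CE: point load 111 at a = 8.55: Pab(L + b)/(6LEI) = 165.3/EI
  relative rotation θ_0 = (253.1 + 586.3)/EI = 839.4/EI
A unit hogging moment at C produces rotation L₁/(3EI) + L₂/(3EI) = 5.833/EI.
Compatibility: M_C·(L₁+L₂)/(3EI) = θ_0, giving M_C = 143.9 kN·m (hogging).

M_C = 143.9 kN·m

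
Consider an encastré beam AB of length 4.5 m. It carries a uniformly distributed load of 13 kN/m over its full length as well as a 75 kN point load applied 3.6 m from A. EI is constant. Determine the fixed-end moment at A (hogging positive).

Release both end moments; the primary structure is a simply-supported span AB with redundants M_A and M_B.
End rotations of the released simple span under the applied load (×1/EI):
  at A: UDL 13: wL³/(24EI) = 49.36/EI
  at B: UDL 13: wL³/(24EI) = 49.36/EI
  at A: point load 75 at a = 3.6: Pab(L + b)/(6LEI) = 48.6/EI
  at B: point load 75 at a = 3.6: Pab(L + a)/(6LEI) = 72.9/EI
  θ_A0 = 97.96/EI,  θ_B0 = 122.3/EI
Flexibility coefficients: a unit moment at one end gives L/(3EI) there and L/(6EI) at the far end, so f₁₁ = f₂₂ = 1.5/EI and f₁₂ = f₂₁ = 0.75/EI.
Compatibility — zero rotation at each built-in end:
  1.5 M_A + 0.75 M_B = 97.96
  0.75 M_A + 1.5 M_B = 122.3
Solving the pair gives M_A = 32.74 kN·m and M_B = 65.14 kN·m (hogging).

M_A = 32.74 kN·m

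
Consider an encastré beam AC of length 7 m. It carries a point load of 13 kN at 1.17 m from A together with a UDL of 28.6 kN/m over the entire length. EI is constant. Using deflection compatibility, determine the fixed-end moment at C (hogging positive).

Release both end moments; the primary structure is a simply-supported span AC with redundants M_A and M_C.
Simple-span end rotations at A and C under the given loads:
  at A: point load 13 at a = 1.17: Pab(L + b)/(6LEI) = 27.09/EI
  at C: point load 13 at a = 1.17: Pab(L + a)/(6LEI) = 17.25/EI
  at A: UDL 28.6: wL³/(24EI) = 408.7/EI
  at C: UDL 28.6: wL³/(24EI) = 408.7/EI
  θ_A0 = 435.8/EI,  θ_C0 = 426/EI
Flexibility coefficients: a unit moment at one end gives L/(3EI) there and L/(6EI) at the far end, so f₁₁ = f₂₂ = 2.333/EI and f₁₂ = f₂₁ = 1.167/EI.
Compatibility — zero rotation at each built-in end:
  2.333 M_A + 1.167 M_C = 435.8
  1.167 M_A + 2.333 M_C = 426
Solving the pair gives M_A = 127.3 kN·m and M_C = 118.9 kN·m (hogging).

M_C = 118.9 kN·m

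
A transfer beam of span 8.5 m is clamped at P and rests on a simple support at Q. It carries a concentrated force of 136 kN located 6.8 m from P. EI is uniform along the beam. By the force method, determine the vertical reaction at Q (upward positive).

Remove the prop at Q; the released (primary) structure is a cantilever built in at P.
Downward deflection at the released point Q due to the loads:
  point load 136 at a = 6.8: Pa²(3L − a)/(6EI) = 19600/EI
Tip deflection under a unit load at Q: L³/(3EI) = 204.7/EI.
Compatibility at Q: δ_0 − R_Q·δ_{QQ} = 0, so R_Q = 19600/204.7 = 95.74 kN.

R_Q = 95.74 kN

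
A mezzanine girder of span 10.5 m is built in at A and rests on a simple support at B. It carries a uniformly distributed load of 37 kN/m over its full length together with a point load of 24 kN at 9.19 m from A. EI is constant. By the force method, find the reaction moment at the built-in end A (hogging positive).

M_A = 525.4 kN·m

Remove the prop at B; the released (primary) structure is a cantilever built in at A.
Free-end deflection of the primary structure under the applied loading (downward +):
  UDL 37: wL⁴/(8EI) = 56217/EI
  point load 24 at a = 9.19: Pa²(3L − a)/(6EI) = 7537/EI
  δ_0 = 63754/EI
Flexibility coefficient — unit upward force at B: δ_{BB} = L³/(3EI) = 385.9/EI.
Compatibility at B: δ_0 − R_B·δ_{BB} = 0, so R_B = 63754/385.9 = 165.2 kN.
Moment equilibrium about A: M_A = Σ(load moments about A) − R_B·L = 2260 − 165.2×10.5 = 525.4 kN·m.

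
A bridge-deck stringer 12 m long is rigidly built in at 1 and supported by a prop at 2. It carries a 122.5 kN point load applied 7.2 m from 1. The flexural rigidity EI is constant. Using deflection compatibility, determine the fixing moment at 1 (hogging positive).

Release the roller at 2. Primary structure: cantilever fixed at 1.
Free-end deflection of the primary structure under the applied loading (downward +):
  point load 122.5 at a = 7.2: Pa²(3L − a)/(6EI) = 30482/EI
Flexibility coefficient — unit upward force at 2: δ_{22} = L³/(3EI) = 576/EI.
Compatibility at 2: δ_0 − R_2·δ_{22} = 0, so R_2 = 30482/576 = 52.92 kN.
Moment equilibrium about 1: M_1 = Σ(load moments about 1) − R_2·L = 882 − 52.92×12 = 247 kN·m.

M_1 = 247 kN·m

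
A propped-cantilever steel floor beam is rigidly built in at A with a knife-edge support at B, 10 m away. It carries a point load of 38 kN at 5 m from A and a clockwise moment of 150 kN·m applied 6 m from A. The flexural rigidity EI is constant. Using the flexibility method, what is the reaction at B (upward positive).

R_B = 30.77 kN

Take the reaction at B as the redundant and release it; the primary structure is a cantilever fixed at A.
Deflection at B on the released cantilever, summing each load's contribution:
  point load 38 at a = 5: Pa²(3L − a)/(6EI) = 3958/EI
  clockwise couple 150 at a = 6: M₀a(2L − a)/(2EI) = 6300/EI
  δ_0 = 10258/EI
Flexibility coefficient — unit upward force at B: δ_{BB} = L³/(3EI) = 333.3/EI.
Compatibility at B: δ_0 − R_B·δ_{BB} = 0, so R_B = 10258/333.3 = 30.77 kN.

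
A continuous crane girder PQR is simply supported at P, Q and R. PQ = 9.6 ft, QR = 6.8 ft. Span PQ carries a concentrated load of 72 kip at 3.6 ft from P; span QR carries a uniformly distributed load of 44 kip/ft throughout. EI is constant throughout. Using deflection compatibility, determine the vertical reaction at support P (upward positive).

Take M_Q as the redundant. Released structure: two simple spans PQ and QR with a hinge at Q.
Rotations at Q on the released spans (each span's end-slope, ×1/EI):
  span PQ: point load 72 at a = 3.6: Pab(L + a)/(6LEI) = 356.4/EI
  span QR: UDL 44: wL³/(24EI) = 576.5/EI
  relative rotation θ_0 = (356.4 + 576.5)/EI = 932.9/EI
A unit hogging moment at Q produces rotation L₁/(3EI) + L₂/(3EI) = 5.467/EI.
Compatibility: M_Q·(L₁+L₂)/(3EI) = θ_0, giving M_Q = 170.6 kip·ft (hogging).
Span PQ, ΣM about P with M_Q applied at Q: R_Q^{PQ}·9.6 = 259.2 + 170.6, so R_Q^{PQ} = 44.78 kip and R_P = 72 − 44.78 = 27.22 kip.

R_P = 27.22 kip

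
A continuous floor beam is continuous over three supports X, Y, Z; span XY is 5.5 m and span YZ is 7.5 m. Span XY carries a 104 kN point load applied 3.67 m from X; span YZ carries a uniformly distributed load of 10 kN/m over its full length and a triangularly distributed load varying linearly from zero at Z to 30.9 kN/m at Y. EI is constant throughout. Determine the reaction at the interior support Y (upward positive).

Release continuity at Y by inserting a hinge; the redundant is the internal moment M_Y. The primary structure is two simply-supported spans XY and YZ.
Discontinuity in slope at Y on the released structure — sum the simple-span end rotations:
  span XY: point load 104 at a = 3.67: Pab(L + a)/(6LEI) = 194.1/EI
  span YZ: UDL 10: wL³/(24EI) = 175.8/EI
  span YZ: triangular load, peak 30.9: w₀L³/(45EI) = 289.7/EI
  relative rotation θ_0 = (194.1 + 465.5)/EI = 659.6/EI
A unit hogging moment at Y produces rotation L₁/(3EI) + L₂/(3EI) = 4.333/EI.
Compatibility: M_Y·(L₁+L₂)/(3EI) = θ_0, giving M_Y = 152.2 kN·m (hogging).
Span XY, ΣM about X with M_Y applied at Y: R_Y^{XY}·5.5 = 381.7 + 152.2, so R_Y^{XY} = 97.07 kN and R_X = 104 − 97.07 = 6.93 kN.
Span YZ, ΣM about Z: R_Y^{YZ}·7.5 = 860.6 + 152.2, so R_Y^{YZ} = 135 kN and R_Z = 190.9 − 135 = 55.83 kN.
R_Y = 97.07 + 135 = 232.1 kN.

R_Y = 232.1 kN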